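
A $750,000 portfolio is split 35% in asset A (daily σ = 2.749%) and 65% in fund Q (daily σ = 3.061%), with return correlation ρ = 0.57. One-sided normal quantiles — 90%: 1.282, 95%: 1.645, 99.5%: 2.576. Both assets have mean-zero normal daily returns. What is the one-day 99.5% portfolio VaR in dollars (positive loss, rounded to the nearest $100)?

σ_p² = 0.35²·2.749² + 0.65²·3.061² + 2·0.57·0.35·0.65·2.749·3.061 = 7.0668 (%²).
σ_p = √7.0668 = 2.658%.
VaR = 2.576 × 2.658% = 6.847%; on $750,000 that is $51,352.

$51,400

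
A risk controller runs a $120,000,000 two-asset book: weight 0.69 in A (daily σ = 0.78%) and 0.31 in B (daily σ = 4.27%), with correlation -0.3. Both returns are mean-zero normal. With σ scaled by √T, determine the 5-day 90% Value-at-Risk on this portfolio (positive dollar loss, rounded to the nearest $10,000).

σ_p = √(0.69²·0.78² + 0.31²·4.27² + 2·-0.3·0.69·0.31·0.78·4.27) = 1.271%.
σ_{5d} = 1.271% × √5 = 2.842%.
z(90%) = 1.282.
VaR = 1.282 × 2.842% = 3.643%; on $120,000,000 that is $4,371,600.

$4,370,000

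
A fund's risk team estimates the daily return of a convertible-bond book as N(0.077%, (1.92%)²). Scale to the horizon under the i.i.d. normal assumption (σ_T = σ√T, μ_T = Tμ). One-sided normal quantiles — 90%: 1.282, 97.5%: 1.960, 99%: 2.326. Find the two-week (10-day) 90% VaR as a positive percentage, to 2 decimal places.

σ_{10d} = 1.92% × √10 = 6.072%; μ_{10d} = 10 × 0.077% = 0.770%.
VaR = −(0.770%) + 1.282 × 6.072% = 7.014%.

7.01%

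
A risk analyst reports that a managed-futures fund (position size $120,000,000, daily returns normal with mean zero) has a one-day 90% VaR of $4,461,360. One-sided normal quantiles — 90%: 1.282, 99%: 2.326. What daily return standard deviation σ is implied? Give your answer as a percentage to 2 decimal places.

2.90%

VaR as a fraction: $4,461,360 / $120,000,000 = 3.718%.
σ = VaR / z = 3.718% / 1.282 = 2.900%.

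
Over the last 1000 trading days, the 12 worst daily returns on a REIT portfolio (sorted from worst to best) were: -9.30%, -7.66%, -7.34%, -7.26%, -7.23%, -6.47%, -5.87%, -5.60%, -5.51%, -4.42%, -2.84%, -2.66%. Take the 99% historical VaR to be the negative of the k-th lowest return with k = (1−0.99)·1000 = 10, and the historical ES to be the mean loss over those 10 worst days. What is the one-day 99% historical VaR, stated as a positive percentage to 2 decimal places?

4.42%

k = 10; the 10th lowest return is -4.42%, so VaR = 4.42%.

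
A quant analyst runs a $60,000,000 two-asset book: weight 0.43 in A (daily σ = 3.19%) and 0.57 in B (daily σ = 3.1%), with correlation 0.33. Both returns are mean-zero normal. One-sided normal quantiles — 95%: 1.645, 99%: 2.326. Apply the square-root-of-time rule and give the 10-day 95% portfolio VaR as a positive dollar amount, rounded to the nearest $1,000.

σ_p = √(0.43²·3.19² + 0.57²·3.1² + 2·0.33·0.43·0.57·3.19·3.1) = 2.570%.
σ_{10d} = 2.570% × √10 = 8.127%.
VaR = 1.645 × 8.127% = 13.369%; on $60,000,000 that is $8,021,400.

$8,021,000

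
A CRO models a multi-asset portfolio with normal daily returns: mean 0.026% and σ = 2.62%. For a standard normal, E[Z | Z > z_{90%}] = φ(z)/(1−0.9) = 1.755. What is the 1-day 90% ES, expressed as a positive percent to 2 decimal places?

4.57%

ES = −(0.026%) + 2.62% × 1.755 = 4.572%.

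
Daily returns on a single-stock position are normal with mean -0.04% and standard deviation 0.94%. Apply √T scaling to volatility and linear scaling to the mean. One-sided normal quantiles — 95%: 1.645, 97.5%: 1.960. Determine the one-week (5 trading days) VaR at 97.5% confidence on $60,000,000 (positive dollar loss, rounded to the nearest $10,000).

$2,590,000

σ_{5d} = 0.94% × √5 = 2.102%; μ_{5d} = 5 × -0.04% = -0.200%.
VaR = −(-0.200%) + 1.960 × 2.102% = 4.320%.
On $60,000,000: 0.04320 × $60,000,000 = $2,592,000.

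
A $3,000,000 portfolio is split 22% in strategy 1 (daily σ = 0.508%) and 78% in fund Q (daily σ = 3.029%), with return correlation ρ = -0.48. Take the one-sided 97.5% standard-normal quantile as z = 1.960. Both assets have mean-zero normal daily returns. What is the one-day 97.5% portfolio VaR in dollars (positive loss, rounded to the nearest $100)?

σ_p² = 0.22²·0.508² + 0.78²·3.029² + 2·-0.48·0.22·0.78·0.508·3.029 = 5.3410 (%²).
σ_p = √5.3410 = 2.311%.
VaR = 1.960 × 2.311% = 4.530%; on $3,000,000 that is $135,900.

$135,900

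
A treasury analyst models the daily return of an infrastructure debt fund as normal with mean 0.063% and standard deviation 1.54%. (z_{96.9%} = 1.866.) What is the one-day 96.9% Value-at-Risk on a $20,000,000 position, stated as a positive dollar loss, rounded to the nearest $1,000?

$562,000

VaR = −μ + z·σ = −(0.063%) + 1.866 × 1.54% = 2.811%.
On $20,000,000: 0.02811 × $20,000,000 = $562,200.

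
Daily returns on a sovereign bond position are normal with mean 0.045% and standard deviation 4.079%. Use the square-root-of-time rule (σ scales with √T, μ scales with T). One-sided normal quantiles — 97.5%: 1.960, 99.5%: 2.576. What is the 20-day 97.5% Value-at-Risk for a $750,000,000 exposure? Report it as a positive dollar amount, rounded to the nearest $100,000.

σ_{20d} = 4.079% × √20 = 18.242%; μ_{20d} = 20 × 0.045% = 0.900%.
VaR = −(0.900%) + 1.960 × 18.242% = 34.854%.
On $750,000,000: 0.34854 × $750,000,000 = $261,405,000.

$261,400,000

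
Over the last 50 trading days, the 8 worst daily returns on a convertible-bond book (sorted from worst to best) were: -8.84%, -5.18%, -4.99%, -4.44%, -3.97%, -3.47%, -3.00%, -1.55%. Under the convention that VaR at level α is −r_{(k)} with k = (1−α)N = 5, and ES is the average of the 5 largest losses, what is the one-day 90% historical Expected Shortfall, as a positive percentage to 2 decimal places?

5.48%

The 5 worst returns sum to -27.42%.
ES = −(-27.42%) / 5 = 5.484% ≈ 5.48%.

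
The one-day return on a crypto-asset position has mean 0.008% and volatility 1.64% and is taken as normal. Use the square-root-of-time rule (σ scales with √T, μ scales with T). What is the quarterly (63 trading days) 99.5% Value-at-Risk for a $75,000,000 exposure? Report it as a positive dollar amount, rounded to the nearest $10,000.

At 99.5%, z = 2.576.
σ_{63d} = 1.64% × √63 = 13.017%; μ_{63d} = 63 × 0.008% = 0.504%.
VaR = −(0.504%) + 2.576 × 13.017% = 33.028%.
On $75,000,000: 0.33028 × $75,000,000 = $24,771,000.

$24,770,000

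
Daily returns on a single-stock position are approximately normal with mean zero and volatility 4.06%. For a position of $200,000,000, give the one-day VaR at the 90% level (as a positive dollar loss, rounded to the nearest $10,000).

At 90% one-sided, z = 1.282.
VaR = z·σ = 1.282 × 4.06% = 5.205%.
On $200,000,000: 0.05205 × $200,000,000 = $10,410,000.

$10,410,000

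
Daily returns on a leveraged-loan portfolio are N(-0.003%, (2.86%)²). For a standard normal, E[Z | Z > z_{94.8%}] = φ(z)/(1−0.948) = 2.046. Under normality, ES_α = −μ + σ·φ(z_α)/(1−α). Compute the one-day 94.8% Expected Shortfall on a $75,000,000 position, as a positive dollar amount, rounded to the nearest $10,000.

$4,390,000

ES = −(-0.003%) + 2.86% × 2.046 = 5.855%.
On $75,000,000: 0.05855 × $75,000,000 = $4,391,250.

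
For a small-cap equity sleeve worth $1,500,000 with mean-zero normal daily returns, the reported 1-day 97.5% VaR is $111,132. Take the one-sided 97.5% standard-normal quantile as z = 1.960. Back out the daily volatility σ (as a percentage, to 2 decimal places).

VaR as a fraction: $111,132 / $1,500,000 = 7.409%.
σ = VaR / z = 7.409% / 1.960 = 3.780%.

3.78%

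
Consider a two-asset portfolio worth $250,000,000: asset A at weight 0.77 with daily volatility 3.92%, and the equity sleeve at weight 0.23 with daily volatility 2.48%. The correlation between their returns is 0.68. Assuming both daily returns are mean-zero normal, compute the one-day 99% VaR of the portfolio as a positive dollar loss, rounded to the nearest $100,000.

σ_p² = 0.77²·3.92² + 0.23²·2.48² + 2·0.68·0.77·0.23·3.92·2.48 = 11.7776 (%²).
σ_p = √11.7776 = 3.432%.
At 99%, z = 2.326.
VaR = 2.326 × 3.432% = 7.983%; on $250,000,000 that is $19,957,500.

$20,000,000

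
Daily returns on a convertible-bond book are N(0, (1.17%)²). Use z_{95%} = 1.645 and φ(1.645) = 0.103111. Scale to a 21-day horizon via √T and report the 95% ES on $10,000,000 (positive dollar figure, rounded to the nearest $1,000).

$1,106,000

σ_{21d} = 1.17% × √21 = 5.362%.
ES multiplier = φ(z)/(1−α) = 0.103111/0.05 = 2.062.
ES = 5.362% × 2.062 = 11.056%; on $10,000,000: $1,105,600.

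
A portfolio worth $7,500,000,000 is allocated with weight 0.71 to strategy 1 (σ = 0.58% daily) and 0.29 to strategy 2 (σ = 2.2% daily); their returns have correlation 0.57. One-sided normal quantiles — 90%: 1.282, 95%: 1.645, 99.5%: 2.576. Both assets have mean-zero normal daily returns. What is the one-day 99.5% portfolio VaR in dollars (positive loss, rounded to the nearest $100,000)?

σ_p² = 0.71²·0.58² + 0.29²·2.2² + 2·0.57·0.71·0.29·0.58·2.2 = 0.8761 (%²).
σ_p = √0.8761 = 0.936%.
VaR = 2.576 × 0.936% = 2.411%; on $7,500,000,000 that is $180,825,000.

$180,800,000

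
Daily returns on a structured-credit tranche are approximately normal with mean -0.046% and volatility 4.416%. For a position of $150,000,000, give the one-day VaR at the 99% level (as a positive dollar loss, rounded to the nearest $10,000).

At 99% one-sided, z = 2.326.
VaR = −μ + z·σ = −(-0.046%) + 2.326 × 4.416% = 10.318%.
On $150,000,000: 0.10318 × $150,000,000 = $15,477,000.

$15,480,000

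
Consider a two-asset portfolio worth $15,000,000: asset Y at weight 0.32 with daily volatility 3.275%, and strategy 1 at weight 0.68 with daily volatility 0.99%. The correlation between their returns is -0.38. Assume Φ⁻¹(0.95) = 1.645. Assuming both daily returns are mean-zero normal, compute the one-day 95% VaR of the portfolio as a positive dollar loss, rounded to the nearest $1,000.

σ_p² = 0.32²·3.275² + 0.68²·0.99² + 2·-0.38·0.32·0.68·3.275·0.99 = 1.0153 (%²).
σ_p = √1.0153 = 1.008%.
VaR = 1.645 × 1.008% = 1.658%; on $15,000,000 that is $248,700.

$249,000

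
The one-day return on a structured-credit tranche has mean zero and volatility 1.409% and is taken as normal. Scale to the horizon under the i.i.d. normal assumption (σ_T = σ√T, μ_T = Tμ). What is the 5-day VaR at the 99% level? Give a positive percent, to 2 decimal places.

7.33%

At 99%, z = 2.326.
σ_{5d} = 1.409% × √5 = 3.151%.
VaR = 2.326 × 3.151% = 7.329%.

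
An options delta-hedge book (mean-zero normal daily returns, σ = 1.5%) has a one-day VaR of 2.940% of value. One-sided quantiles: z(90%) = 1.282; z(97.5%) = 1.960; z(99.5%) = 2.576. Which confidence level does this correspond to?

97.5%

Implied z = VaR/σ = 2.940 / 1.5 = 1.960.
This matches z(97.5%) = 1.960.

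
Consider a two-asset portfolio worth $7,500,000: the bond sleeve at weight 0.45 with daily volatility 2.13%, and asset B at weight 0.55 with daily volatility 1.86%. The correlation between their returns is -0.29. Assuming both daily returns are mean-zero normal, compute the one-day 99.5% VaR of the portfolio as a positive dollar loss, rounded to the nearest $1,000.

σ_p² = 0.45²·2.13² + 0.55²·1.86² + 2·-0.29·0.45·0.55·2.13·1.86 = 1.3965 (%²).
σ_p = √1.3965 = 1.182%.
At 99.5%, z = 2.576.
VaR = 2.576 × 1.182% = 3.045%; on $7,500,000 that is $228,375.

$228,000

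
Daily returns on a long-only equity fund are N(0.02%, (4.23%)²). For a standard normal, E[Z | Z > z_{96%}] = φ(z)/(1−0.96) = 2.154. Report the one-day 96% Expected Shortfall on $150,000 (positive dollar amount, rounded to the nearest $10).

$13,640

ES = −(0.02%) + 4.23% × 2.154 = 9.091%.
On $150,000: 0.09091 × $150,000 = $13,636.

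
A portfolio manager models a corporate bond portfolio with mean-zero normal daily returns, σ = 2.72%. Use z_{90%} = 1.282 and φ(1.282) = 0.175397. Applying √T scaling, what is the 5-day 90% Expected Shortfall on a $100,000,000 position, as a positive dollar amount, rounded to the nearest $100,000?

σ_{5d} = 2.72% × √5 = 6.082%.
ES multiplier = φ(z)/(1−α) = 0.175397/0.1 = 1.754.
ES = 6.082% × 1.754 = 10.668%; on $100,000,000: $10,668,000.

$10,700,000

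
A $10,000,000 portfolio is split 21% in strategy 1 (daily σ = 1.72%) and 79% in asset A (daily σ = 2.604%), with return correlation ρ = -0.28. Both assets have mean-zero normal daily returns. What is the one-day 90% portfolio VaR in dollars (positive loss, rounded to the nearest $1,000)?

σ_p² = 0.21²·1.72² + 0.79²·2.604² + 2·-0.28·0.21·0.79·1.72·2.604 = 3.9463 (%²).
σ_p = √3.9463 = 1.987%.
At 90%, z = 1.282.
VaR = 1.282 × 1.987% = 2.547%; on $10,000,000 that is $254,700.

$255,000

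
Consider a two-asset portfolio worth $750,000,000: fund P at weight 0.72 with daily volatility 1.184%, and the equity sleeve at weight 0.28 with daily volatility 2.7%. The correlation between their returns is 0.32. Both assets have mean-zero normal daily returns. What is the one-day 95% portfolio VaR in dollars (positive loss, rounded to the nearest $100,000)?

$16,100,000

σ_p² = 0.72²·1.184² + 0.28²·2.7² + 2·0.32·0.72·0.28·1.184·2.7 = 1.7107 (%²).
σ_p = √1.7107 = 1.308%.
At 95%, z = 1.645.
VaR = 1.645 × 1.308% = 2.152%; on $750,000,000 that is $16,140,000.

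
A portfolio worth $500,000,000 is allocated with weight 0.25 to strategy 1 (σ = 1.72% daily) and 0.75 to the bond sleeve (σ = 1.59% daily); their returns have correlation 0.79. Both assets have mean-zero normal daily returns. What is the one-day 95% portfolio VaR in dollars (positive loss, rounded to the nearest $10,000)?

σ_p² = 0.25²·1.72² + 0.75²·1.59² + 2·0.79·0.25·0.75·1.72·1.59 = 2.4171 (%²).
σ_p = √2.4171 = 1.555%.
At 95%, z = 1.645.
VaR = 1.645 × 1.555% = 2.558%; on $500,000,000 that is $12,790,000.

$12,790,000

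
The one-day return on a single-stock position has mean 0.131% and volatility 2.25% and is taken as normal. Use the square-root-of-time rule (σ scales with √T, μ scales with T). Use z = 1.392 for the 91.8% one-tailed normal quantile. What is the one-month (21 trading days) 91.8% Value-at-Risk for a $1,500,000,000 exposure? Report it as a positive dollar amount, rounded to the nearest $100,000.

$174,000,000

σ_{21d} = 2.25% × √21 = 10.311%; μ_{21d} = 21 × 0.131% = 2.751%.
VaR = −(2.751%) + 1.392 × 10.311% = 11.602%.
On $1,500,000,000: 0.11602 × $1,500,000,000 = $174,030,000.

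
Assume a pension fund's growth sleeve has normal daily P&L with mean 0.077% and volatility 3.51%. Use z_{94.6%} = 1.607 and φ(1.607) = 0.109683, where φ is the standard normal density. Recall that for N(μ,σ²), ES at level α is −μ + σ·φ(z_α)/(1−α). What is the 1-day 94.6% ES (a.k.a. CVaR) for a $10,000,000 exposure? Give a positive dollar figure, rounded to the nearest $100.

Tail multiplier: φ(z)/(1−α) = 0.109683 / 0.054 = 2.031.
ES = −(0.077%) + 3.51% × 2.031 = 7.052%.
On $10,000,000: 0.07052 × $10,000,000 = $705,200.

$705,200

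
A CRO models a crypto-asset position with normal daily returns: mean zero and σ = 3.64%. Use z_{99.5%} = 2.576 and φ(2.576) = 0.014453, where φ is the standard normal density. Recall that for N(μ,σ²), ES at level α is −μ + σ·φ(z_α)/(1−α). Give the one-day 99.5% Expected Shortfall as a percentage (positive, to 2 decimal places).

Tail multiplier: φ(z)/(1−α) = 0.014453 / 0.005 = 2.891.
ES = 3.64% × 2.891 = 10.523%.

10.52%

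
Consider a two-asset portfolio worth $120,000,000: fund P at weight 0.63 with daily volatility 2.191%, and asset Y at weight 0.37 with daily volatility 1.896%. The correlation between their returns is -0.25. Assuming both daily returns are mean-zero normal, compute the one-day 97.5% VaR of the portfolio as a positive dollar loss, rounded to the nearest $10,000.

σ_p² = 0.63²·2.191² + 0.37²·1.896² + 2·-0.25·0.63·0.37·2.191·1.896 = 1.9133 (%²).
σ_p = √1.9133 = 1.383%.
At 97.5%, z = 1.960.
VaR = 1.960 × 1.383% = 2.711%; on $120,000,000 that is $3,253,200.

$3,250,000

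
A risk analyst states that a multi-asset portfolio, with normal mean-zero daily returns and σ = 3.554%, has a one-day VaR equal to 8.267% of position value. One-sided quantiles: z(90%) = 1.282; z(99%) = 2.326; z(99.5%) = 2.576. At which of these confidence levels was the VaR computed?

99%

Implied z = VaR/σ = 8.267 / 3.554 = 2.326.
This matches z(99%) = 2.326.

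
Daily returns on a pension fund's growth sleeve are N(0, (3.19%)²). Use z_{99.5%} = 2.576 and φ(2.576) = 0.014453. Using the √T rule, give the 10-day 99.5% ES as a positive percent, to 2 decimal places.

σ_{10d} = 3.19% × √10 = 10.088%.
ES multiplier = φ(z)/(1−α) = 0.014453/0.005 = 2.891.
ES = 10.088% × 2.891 = 29.164%.

29.16%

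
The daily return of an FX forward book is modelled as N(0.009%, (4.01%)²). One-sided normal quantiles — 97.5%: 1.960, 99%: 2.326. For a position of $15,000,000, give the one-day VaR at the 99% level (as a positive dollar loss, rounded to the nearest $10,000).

$1,400,000

VaR = −μ + z·σ = −(0.009%) + 2.326 × 4.01% = 9.318%.
On $15,000,000: 0.09318 × $15,000,000 = $1,397,700.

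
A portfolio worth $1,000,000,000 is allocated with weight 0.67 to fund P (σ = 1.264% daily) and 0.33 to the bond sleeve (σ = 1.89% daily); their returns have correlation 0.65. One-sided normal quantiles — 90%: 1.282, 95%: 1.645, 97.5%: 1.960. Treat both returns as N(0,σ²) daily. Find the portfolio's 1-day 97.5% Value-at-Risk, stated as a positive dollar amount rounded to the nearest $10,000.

$26,240,000

σ_p² = 0.67²·1.264² + 0.33²·1.89² + 2·0.65·0.67·0.33·1.264·1.89 = 1.7929 (%²).
σ_p = √1.7929 = 1.339%.
VaR = 1.960 × 1.339% = 2.624%; on $1,000,000,000 that is $26,240,000.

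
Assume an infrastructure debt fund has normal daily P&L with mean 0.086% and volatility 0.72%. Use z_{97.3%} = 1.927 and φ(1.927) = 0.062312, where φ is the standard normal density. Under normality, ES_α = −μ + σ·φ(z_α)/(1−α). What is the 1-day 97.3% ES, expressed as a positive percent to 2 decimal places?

Tail multiplier: φ(z)/(1−α) = 0.062312 / 0.027 = 2.308.
ES = −(0.086%) + 0.72% × 2.308 = 1.576%.

1.58%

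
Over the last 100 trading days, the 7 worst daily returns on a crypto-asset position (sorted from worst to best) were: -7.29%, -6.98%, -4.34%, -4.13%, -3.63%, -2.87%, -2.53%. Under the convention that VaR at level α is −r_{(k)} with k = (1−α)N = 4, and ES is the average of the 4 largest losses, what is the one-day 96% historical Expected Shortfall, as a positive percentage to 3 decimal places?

5.685%

The 4 worst returns sum to -22.74%.
ES = −(-22.74%) / 4 = 5.685%.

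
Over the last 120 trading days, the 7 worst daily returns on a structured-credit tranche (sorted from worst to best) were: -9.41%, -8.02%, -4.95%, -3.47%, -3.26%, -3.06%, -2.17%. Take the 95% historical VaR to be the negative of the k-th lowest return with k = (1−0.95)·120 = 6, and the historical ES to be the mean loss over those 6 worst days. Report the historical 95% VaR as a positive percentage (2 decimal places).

3.06%

k = 6; the 6th lowest return is -3.06%, so VaR = 3.06%.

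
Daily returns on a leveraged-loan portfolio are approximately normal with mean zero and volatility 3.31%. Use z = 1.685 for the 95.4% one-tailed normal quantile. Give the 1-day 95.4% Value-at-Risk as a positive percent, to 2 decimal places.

5.58%

VaR = z·σ = 1.685 × 3.31% = 5.577%.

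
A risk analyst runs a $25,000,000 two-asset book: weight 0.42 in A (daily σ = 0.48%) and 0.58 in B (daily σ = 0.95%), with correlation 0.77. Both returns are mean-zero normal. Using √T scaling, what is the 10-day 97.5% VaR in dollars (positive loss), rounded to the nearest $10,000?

σ_p = √(0.42²·0.48² + 0.58²·0.95² + 2·0.77·0.42·0.58·0.48·0.95) = 0.718%.
σ_{10d} = 0.718% × √10 = 2.271%.
z(97.5%) = 1.960.
VaR = 1.960 × 2.271% = 4.451%; on $25,000,000 that is $1,112,750.

$1,110,000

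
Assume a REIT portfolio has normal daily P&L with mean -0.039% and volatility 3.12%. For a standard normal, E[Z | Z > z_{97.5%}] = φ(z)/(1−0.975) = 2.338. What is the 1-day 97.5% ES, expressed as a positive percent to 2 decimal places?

ES = −(-0.039%) + 3.12% × 2.338 = 7.334%.

7.33%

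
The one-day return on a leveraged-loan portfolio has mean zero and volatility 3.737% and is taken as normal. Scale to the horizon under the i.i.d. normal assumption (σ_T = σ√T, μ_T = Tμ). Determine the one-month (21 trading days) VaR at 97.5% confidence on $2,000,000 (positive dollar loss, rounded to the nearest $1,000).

$671,000

At 97.5%, z = 1.960.
σ_{21d} = 3.737% × √21 = 17.125%.
VaR = 1.960 × 17.125% = 33.565%.
On $2,000,000: 0.33565 × $2,000,000 = $671,300.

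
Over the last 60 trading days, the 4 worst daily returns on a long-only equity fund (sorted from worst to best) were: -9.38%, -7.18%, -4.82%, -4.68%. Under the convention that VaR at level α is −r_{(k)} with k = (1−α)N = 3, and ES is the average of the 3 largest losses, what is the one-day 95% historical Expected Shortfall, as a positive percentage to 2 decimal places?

The 3 worst returns sum to -21.38%.
ES = −(-21.38%) / 3 = 7.1266…% ≈ 7.13%.

7.13%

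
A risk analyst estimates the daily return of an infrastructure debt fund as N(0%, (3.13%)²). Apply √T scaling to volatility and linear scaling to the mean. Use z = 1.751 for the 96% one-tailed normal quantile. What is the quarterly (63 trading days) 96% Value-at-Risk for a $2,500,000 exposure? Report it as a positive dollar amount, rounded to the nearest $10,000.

$1,090,000

σ_{63d} = 3.13% × √63 = 24.844%.
VaR = 1.751 × 24.844% = 43.502%.
On $2,500,000: 0.43502 × $2,500,000 = $1,087,550.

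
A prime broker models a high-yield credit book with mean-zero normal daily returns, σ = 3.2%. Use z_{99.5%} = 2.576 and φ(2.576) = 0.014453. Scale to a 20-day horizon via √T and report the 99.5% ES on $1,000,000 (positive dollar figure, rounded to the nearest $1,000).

σ_{20d} = 3.2% × √20 = 14.311%.
ES multiplier = φ(z)/(1−α) = 0.014453/0.005 = 2.891.
ES = 14.311% × 2.891 = 41.373%; on $1,000,000: $413,730.

$414,000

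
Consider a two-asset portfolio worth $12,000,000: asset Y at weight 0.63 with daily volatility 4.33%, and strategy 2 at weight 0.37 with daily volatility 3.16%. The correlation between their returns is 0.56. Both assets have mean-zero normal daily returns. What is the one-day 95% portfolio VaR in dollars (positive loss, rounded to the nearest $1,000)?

σ_p² = 0.63²·4.33² + 0.37²·3.16² + 2·0.56·0.63·0.37·4.33·3.16 = 12.3807 (%²).
σ_p = √12.3807 = 3.519%.
At 95%, z = 1.645.
VaR = 1.645 × 3.519% = 5.789%; on $12,000,000 that is $694,680.

$695,000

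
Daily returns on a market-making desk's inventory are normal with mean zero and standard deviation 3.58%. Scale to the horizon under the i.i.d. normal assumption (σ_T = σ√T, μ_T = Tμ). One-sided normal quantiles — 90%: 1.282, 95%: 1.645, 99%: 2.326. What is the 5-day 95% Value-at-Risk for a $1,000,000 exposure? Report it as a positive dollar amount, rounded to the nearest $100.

σ_{5d} = 3.58% × √5 = 8.005%.
VaR = 1.645 × 8.005% = 13.168%.
On $1,000,000: 0.13168 × $1,000,000 = $131,680.

$131,700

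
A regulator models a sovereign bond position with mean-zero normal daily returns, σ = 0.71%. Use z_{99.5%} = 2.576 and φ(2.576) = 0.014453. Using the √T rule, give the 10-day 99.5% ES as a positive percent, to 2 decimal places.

σ_{10d} = 0.71% × √10 = 2.245%.
ES multiplier = φ(z)/(1−α) = 0.014453/0.005 = 2.891.
ES = 2.245% × 2.891 = 6.490%.

6.49%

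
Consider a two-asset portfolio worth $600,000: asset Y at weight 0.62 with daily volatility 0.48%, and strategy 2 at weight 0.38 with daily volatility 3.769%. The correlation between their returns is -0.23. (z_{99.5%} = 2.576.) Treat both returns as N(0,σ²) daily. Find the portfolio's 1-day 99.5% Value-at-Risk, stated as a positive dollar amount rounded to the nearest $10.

σ_p² = 0.62²·0.48² + 0.38²·3.769² + 2·-0.23·0.62·0.38·0.48·3.769 = 1.9438 (%²).
σ_p = √1.9438 = 1.394%.
VaR = 2.576 × 1.394% = 3.591%; on $600,000 that is $21,546.

$21,550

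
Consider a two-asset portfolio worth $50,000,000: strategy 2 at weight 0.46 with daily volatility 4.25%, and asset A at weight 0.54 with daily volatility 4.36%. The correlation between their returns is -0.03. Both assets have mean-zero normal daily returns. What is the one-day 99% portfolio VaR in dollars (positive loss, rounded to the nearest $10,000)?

$3,510,000

σ_p² = 0.46²·4.25² + 0.54²·4.36² + 2·-0.03·0.46·0.54·4.25·4.36 = 9.0891 (%²).
σ_p = √9.0891 = 3.015%.
At 99%, z = 2.326.
VaR = 2.326 × 3.015% = 7.013%; on $50,000,000 that is $3,506,500.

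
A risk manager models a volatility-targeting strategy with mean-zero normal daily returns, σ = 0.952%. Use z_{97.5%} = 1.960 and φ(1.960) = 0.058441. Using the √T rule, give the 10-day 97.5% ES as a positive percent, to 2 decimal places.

7.04%

σ_{10d} = 0.952% × √10 = 3.010%.
ES multiplier = φ(z)/(1−α) = 0.058441/0.025 = 2.338.
ES = 3.010% × 2.338 = 7.037%.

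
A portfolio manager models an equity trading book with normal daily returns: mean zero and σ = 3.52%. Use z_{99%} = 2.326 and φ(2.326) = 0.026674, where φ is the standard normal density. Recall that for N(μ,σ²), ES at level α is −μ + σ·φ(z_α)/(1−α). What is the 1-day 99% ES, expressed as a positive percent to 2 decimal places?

Tail multiplier: φ(z)/(1−α) = 0.026674 / 0.01 = 2.667.
ES = 3.52% × 2.667 = 9.388%.

9.39%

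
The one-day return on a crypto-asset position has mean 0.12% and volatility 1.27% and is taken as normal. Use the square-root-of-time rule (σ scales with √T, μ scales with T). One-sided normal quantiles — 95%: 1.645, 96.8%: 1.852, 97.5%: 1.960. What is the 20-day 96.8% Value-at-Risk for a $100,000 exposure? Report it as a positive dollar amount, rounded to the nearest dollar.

σ_{20d} = 1.27% × √20 = 5.680%; μ_{20d} = 20 × 0.12% = 2.400%.
VaR = −(2.400%) + 1.852 × 5.680% = 8.119%.
On $100,000: 0.08119 × $100,000 = $8,119.

$8,119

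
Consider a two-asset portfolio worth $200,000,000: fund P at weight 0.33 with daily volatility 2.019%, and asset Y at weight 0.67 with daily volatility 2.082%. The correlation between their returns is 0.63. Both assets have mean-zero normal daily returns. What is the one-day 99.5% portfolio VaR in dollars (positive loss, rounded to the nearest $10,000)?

σ_p² = 0.33²·2.019² + 0.67²·2.082² + 2·0.63·0.33·0.67·2.019·2.082 = 3.5608 (%²).
σ_p = √3.5608 = 1.887%.
At 99.5%, z = 2.576.
VaR = 2.576 × 1.887% = 4.861%; on $200,000,000 that is $9,722,000.

$9,720,000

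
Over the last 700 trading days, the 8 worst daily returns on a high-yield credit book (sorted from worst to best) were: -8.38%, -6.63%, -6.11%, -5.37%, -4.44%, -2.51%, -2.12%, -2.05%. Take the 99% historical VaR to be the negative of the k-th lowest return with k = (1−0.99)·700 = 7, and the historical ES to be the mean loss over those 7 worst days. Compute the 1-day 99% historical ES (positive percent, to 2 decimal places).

5.08%

The 7 worst returns sum to -35.56%.
ES = −(-35.56%) / 7 = 5.08%.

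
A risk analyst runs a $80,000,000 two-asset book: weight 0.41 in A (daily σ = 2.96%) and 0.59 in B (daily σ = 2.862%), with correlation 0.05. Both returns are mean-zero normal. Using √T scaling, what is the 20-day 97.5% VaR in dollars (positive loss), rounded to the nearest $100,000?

$14,900,000

σ_p = √(0.41²·2.96² + 0.59²·2.862² + 2·0.05·0.41·0.59·2.96·2.862) = 2.128%.
σ_{20d} = 2.128% × √20 = 9.517%.
z(97.5%) = 1.960.
VaR = 1.960 × 9.517% = 18.653%; on $80,000,000 that is $14,922,400.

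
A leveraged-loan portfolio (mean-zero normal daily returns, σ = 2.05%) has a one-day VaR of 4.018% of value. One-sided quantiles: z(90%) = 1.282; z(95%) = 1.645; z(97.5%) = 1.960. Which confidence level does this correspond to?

97.5%

Implied z = VaR/σ = 4.018 / 2.05 = 1.960.
This matches z(97.5%) = 1.960.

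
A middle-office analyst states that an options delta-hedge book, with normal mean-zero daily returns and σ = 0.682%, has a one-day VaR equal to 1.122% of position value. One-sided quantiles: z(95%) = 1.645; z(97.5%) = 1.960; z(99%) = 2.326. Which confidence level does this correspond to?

95%

Implied z = VaR/σ = 1.122 / 0.682 = 1.645.
This matches z(95%) = 1.645.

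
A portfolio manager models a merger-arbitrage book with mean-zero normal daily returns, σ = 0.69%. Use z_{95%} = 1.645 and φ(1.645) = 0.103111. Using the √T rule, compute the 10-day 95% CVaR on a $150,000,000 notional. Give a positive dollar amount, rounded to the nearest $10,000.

$6,750,000

σ_{10d} = 0.69% × √10 = 2.182%.
ES multiplier = φ(z)/(1−α) = 0.103111/0.05 = 2.062.
ES = 2.182% × 2.062 = 4.499%; on $150,000,000: $6,748,500.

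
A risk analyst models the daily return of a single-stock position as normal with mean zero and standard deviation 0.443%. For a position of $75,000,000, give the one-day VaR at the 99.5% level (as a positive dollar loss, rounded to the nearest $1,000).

At 99.5% one-sided, z = 2.576.
VaR = z·σ = 2.576 × 0.443% = 1.141%.
On $75,000,000: 0.01141 × $75,000,000 = $855,750.

$856,000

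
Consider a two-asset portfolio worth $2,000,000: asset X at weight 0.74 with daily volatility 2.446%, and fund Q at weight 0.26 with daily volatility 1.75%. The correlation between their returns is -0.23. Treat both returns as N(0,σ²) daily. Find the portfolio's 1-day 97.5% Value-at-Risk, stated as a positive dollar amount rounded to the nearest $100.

$69,100

σ_p² = 0.74²·2.446² + 0.26²·1.75² + 2·-0.23·0.74·0.26·2.446·1.75 = 3.1044 (%²).
σ_p = √3.1044 = 1.762%.
At 97.5%, z = 1.960.
VaR = 1.960 × 1.762% = 3.454%; on $2,000,000 that is $69,080.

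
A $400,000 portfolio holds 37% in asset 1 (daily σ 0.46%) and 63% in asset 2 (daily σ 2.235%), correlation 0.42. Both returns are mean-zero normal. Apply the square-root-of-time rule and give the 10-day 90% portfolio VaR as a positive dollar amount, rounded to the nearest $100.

$24,100

σ_p = √(0.37²·0.46² + 0.63²·2.235² + 2·0.42·0.37·0.63·0.46·2.235) = 1.488%.
σ_{10d} = 1.488% × √10 = 4.705%.
z(90%) = 1.282.
VaR = 1.282 × 4.705% = 6.032%; on $400,000 that is $24,128.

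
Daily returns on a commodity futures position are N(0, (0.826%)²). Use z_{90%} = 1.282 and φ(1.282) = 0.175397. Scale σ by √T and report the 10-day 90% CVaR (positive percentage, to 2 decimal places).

4.58%

σ_{10d} = 0.826% × √10 = 2.612%.
ES multiplier = φ(z)/(1−α) = 0.175397/0.1 = 1.754.
ES = 2.612% × 1.754 = 4.581%.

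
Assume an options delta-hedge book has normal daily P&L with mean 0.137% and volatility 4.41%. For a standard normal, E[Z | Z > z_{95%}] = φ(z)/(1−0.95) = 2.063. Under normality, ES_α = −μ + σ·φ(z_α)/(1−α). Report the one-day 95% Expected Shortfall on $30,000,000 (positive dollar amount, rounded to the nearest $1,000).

$2,688,000

ES = −(0.137%) + 4.41% × 2.063 = 8.961%.
On $30,000,000: 0.08961 × $30,000,000 = $2,688,300.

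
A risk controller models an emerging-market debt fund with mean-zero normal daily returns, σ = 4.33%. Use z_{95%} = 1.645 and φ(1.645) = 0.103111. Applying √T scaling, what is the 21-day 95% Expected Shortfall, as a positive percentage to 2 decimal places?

40.92%

σ_{21d} = 4.33% × √21 = 19.843%.
ES multiplier = φ(z)/(1−α) = 0.103111/0.05 = 2.062.
ES = 19.843% × 2.062 = 40.916%.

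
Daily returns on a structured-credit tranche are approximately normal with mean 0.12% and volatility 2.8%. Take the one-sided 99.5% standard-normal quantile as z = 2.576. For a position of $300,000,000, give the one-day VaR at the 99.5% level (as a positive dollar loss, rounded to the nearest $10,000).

VaR = −μ + z·σ = −(0.12%) + 2.576 × 2.8% = 7.093%.
On $300,000,000: 0.07093 × $300,000,000 = $21,279,000.

$21,280,000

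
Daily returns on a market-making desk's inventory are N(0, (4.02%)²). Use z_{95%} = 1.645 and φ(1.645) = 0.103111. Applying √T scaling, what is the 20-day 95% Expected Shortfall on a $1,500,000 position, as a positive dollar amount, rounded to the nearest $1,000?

$556,000

σ_{20d} = 4.02% × √20 = 17.978%.
ES multiplier = φ(z)/(1−α) = 0.103111/0.05 = 2.062.
ES = 17.978% × 2.062 = 37.071%; on $1,500,000: $556,065.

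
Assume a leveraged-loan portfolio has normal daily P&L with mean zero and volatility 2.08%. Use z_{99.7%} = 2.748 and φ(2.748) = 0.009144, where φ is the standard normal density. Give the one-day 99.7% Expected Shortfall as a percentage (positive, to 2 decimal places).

Tail multiplier: φ(z)/(1−α) = 0.009144 / 0.003 = 3.048.
ES = 2.08% × 3.048 = 6.340%.

6.34%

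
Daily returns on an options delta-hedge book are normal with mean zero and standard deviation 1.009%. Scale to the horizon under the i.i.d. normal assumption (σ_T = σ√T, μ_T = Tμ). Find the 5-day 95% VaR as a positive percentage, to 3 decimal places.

3.711%

At 95%, z = 1.645.
σ_{5d} = 1.009% × √5 = 2.256%.
VaR = 1.645 × 2.256% = 3.711%.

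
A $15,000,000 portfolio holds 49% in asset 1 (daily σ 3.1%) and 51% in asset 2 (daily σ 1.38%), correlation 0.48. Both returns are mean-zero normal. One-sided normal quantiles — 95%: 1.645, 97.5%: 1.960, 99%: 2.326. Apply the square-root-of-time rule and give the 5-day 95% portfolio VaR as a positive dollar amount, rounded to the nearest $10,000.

σ_p = √(0.49²·3.1² + 0.51²·1.38² + 2·0.48·0.49·0.51·3.1·1.38) = 1.957%.
σ_{5d} = 1.957% × √5 = 4.376%.
VaR = 1.645 × 4.376% = 7.199%; on $15,000,000 that is $1,079,850.

$1,080,000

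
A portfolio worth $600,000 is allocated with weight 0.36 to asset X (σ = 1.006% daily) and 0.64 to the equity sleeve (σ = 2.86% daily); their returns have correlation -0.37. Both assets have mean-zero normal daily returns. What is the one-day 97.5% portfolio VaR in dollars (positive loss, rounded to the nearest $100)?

σ_p² = 0.36²·1.006² + 0.64²·2.86² + 2·-0.37·0.36·0.64·1.006·2.86 = 2.9910 (%²).
σ_p = √2.9910 = 1.729%.
At 97.5%, z = 1.960.
VaR = 1.960 × 1.729% = 3.389%; on $600,000 that is $20,334.

$20,300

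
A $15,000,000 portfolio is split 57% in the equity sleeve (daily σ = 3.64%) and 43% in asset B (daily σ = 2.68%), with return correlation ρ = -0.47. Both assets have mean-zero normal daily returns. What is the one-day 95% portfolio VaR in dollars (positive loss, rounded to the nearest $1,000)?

$454,000

σ_p² = 0.57²·3.64² + 0.43²·2.68² + 2·-0.47·0.57·0.43·3.64·2.68 = 3.3853 (%²).
σ_p = √3.3853 = 1.840%.
At 95%, z = 1.645.
VaR = 1.645 × 1.840% = 3.027%; on $15,000,000 that is $454,050.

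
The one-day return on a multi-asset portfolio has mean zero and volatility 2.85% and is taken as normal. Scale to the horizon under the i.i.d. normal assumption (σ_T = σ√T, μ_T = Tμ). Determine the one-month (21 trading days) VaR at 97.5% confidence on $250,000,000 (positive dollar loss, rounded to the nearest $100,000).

$64,000,000

At 97.5%, z = 1.960.
σ_{21d} = 2.85% × √21 = 13.060%.
VaR = 1.960 × 13.060% = 25.598%.
On $250,000,000: 0.25598 × $250,000,000 = $63,995,000.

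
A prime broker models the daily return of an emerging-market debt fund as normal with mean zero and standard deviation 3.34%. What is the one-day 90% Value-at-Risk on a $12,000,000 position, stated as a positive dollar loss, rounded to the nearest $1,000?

At 90% one-sided, z = 1.282.
VaR = z·σ = 1.282 × 3.34% = 4.282%.
On $12,000,000: 0.04282 × $12,000,000 = $513,840.

$514,000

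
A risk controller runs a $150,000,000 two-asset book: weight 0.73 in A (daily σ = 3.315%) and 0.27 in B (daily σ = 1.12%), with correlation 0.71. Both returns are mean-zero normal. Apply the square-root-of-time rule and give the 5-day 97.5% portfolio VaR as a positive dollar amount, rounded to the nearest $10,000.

σ_p = √(0.73²·3.315² + 0.27²·1.12² + 2·0.71·0.73·0.27·3.315·1.12) = 2.643%.
σ_{5d} = 2.643% × √5 = 5.910%.
z(97.5%) = 1.960.
VaR = 1.960 × 5.910% = 11.584%; on $150,000,000 that is $17,376,000.

$17,380,000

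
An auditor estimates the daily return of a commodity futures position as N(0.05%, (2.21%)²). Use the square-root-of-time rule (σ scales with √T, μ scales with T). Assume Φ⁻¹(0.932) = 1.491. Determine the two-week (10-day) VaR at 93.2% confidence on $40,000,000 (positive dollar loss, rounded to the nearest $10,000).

σ_{10d} = 2.21% × √10 = 6.989%; μ_{10d} = 10 × 0.05% = 0.500%.
VaR = −(0.500%) + 1.491 × 6.989% = 9.921%.
On $40,000,000: 0.09921 × $40,000,000 = $3,968,400.

$3,970,000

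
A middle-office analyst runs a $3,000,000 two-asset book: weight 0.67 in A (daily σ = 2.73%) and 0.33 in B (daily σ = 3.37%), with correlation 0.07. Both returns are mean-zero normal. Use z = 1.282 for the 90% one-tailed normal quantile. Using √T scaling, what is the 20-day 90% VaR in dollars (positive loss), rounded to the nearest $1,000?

$379,000

σ_p = √(0.67²·2.73² + 0.33²·3.37² + 2·0.07·0.67·0.33·2.73·3.37) = 2.206%.
σ_{20d} = 2.206% × √20 = 9.866%.
VaR = 1.282 × 9.866% = 12.648%; on $3,000,000 that is $379,440.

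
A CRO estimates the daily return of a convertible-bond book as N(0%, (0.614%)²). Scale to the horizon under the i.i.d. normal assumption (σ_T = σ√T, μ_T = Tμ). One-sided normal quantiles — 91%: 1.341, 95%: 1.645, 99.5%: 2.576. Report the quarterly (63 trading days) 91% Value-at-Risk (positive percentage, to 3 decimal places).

6.535%

σ_{63d} = 0.614% × √63 = 4.873%.
VaR = 1.341 × 4.873% = 6.535%.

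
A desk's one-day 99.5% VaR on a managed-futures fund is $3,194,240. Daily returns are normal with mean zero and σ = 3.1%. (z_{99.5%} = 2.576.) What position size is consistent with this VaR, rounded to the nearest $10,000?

VaR as a fraction of value: z·σ = 2.576 × 3.1% = 7.9856%.
Position = $3,194,240 / 0.079856 = $40,000,000.

$40,000,000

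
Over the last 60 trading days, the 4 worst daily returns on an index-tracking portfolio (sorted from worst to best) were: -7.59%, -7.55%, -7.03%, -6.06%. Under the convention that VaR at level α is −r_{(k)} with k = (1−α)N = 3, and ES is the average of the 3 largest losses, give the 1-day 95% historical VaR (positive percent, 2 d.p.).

k = 3; the 3rd lowest return is -7.03%, so VaR = 7.03%.

7.03%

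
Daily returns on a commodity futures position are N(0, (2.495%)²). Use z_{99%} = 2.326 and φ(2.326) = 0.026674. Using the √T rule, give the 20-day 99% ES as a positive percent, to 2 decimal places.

σ_{20d} = 2.495% × √20 = 11.158%.
ES multiplier = φ(z)/(1−α) = 0.026674/0.01 = 2.667.
ES = 11.158% × 2.667 = 29.758%.

29.76%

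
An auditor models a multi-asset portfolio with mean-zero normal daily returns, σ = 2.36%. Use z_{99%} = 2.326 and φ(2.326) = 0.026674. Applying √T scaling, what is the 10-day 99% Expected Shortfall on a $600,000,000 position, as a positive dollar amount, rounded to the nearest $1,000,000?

σ_{10d} = 2.36% × √10 = 7.463%.
ES multiplier = φ(z)/(1−α) = 0.026674/0.01 = 2.667.
ES = 7.463% × 2.667 = 19.904%; on $600,000,000: $119,424,000.

$119,000,000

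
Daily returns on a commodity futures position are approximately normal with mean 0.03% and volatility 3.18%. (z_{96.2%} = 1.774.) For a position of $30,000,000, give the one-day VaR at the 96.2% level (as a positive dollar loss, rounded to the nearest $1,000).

VaR = −μ + z·σ = −(0.03%) + 1.774 × 3.18% = 5.611%.
On $30,000,000: 0.05611 × $30,000,000 = $1,683,300.

$1,683,000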